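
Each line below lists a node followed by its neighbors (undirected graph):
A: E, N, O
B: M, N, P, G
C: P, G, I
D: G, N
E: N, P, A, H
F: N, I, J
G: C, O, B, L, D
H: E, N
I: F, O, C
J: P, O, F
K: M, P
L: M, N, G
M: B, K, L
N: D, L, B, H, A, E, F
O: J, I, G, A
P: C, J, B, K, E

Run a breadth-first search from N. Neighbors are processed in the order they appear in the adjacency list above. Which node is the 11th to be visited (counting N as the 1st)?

P

Visit N; enqueue D, L, B, H, A, E, F → queue [D, L, B, H, A, E, F]
Visit D; enqueue G → queue [L, B, H, A, E, F, G]
Visit L; enqueue M → queue [B, H, A, E, F, G, M]
Visit B; enqueue P → queue [H, A, E, F, G, M, P]
Visit H → queue [A, E, F, G, M, P]
Visit A; enqueue O → queue [E, F, G, M, P, O]
Visit E → queue [F, G, M, P, O]
Visit F; enqueue I, J → queue [G, M, P, O, I, J]
Visit G; enqueue C → queue [M, P, O, I, J, C]
Visit M; enqueue K → queue [P, O, I, J, C, K]
Visit P → queue [O, I, J, C, K]
Visit O → queue [I, J, C, K]
Visit I → queue [J, C, K]
Visit J → queue [C, K]
Visit C → queue [K]
Visit K → queue []

Visit order: N, D, L, B, H, A, E, F, G, M, P, O, I, J, C, K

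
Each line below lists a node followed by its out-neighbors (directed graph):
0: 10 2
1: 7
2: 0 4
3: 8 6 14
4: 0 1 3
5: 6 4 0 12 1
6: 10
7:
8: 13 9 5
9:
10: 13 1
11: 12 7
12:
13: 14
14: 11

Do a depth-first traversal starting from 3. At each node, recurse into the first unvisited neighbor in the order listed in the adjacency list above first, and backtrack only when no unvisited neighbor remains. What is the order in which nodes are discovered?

Visit 3
3 → 8
8 → 13
13 → 14
14 → 11
11 → 12
11 → 7
8 → 9
8 → 5
5 → 6
6 → 10
10 → 1
5 → 4
4 → 0
0 → 2

3, 8, 13, 14, 11, 12, 7, 9, 5, 6, 10, 1, 4, 0, 2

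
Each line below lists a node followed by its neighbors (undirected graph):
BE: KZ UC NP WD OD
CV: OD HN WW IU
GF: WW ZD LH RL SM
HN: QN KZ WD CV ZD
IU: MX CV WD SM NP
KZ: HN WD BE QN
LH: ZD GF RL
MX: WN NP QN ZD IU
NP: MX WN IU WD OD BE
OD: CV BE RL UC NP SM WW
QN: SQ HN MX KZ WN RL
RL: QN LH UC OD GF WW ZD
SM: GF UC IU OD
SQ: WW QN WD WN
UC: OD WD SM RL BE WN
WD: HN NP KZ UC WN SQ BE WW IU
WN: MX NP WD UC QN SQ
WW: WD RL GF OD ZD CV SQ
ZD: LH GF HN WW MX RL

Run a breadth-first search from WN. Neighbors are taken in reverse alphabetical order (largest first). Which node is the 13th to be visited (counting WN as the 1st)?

Visit WN; enqueue WD, UC, SQ, QN, NP, MX → queue [WD, UC, SQ, QN, NP, MX]
Visit WD; enqueue WW, KZ, IU, HN, BE → queue [UC, SQ, QN, NP, MX, WW, KZ, IU, HN, BE]
Visit UC; enqueue SM, RL, OD → queue [SQ, QN, NP, MX, WW, KZ, IU, HN, BE, SM, RL, OD]
Visit SQ → queue [QN, NP, MX, WW, KZ, IU, HN, BE, SM, RL, OD]
Visit QN → queue [NP, MX, WW, KZ, IU, HN, BE, SM, RL, OD]
Visit NP → queue [MX, WW, KZ, IU, HN, BE, SM, RL, OD]
Visit MX; enqueue ZD → queue [WW, KZ, IU, HN, BE, SM, RL, OD, ZD]
Visit WW; enqueue GF, CV → queue [KZ, IU, HN, BE, SM, RL, OD, ZD, GF, CV]
Visit KZ → queue [IU, HN, BE, SM, RL, OD, ZD, GF, CV]
Visit IU → queue [HN, BE, SM, RL, OD, ZD, GF, CV]
Visit HN → queue [BE, SM, RL, OD, ZD, GF, CV]
Visit BE → queue [SM, RL, OD, ZD, GF, CV]
Visit SM → queue [RL, OD, ZD, GF, CV]
Visit RL; enqueue LH → queue [OD, ZD, GF, CV, LH]
Visit OD → queue [ZD, GF, CV, LH]
Visit ZD → queue [GF, CV, LH]
Visit GF → queue [CV, LH]
Visit CV → queue [LH]
Visit LH → queue []

Visit order: WN, WD, UC, SQ, QN, NP, MX, WW, KZ, IU, HN, BE, SM, RL, OD, ZD, GF, CV, LH

SM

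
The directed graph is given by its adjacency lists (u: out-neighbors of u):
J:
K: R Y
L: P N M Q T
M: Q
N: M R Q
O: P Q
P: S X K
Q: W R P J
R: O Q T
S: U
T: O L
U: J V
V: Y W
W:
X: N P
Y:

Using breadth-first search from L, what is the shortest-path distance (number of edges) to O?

Level 0: L
Level 1: M, N, P, Q, T
Level 2: J, K, O, R, S, W, X
Level 3: U, Y
Level 4: V
O first appears at level 2.

2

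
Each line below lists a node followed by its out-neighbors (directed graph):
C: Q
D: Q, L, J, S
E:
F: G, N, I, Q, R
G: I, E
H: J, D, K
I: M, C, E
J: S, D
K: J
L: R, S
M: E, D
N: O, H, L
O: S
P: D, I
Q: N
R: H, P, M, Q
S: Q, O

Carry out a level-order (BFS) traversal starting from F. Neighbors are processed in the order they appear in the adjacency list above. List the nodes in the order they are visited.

F → G → N → I → Q → R → E → O → H → L → M → C → P → S → J → D → K

Visit F; enqueue G, N, I, Q, R → queue [G, N, I, Q, R]
Visit G; enqueue E → queue [N, I, Q, R, E]
Visit N; enqueue O, H, L → queue [I, Q, R, E, O, H, L]
Visit I; enqueue M, C → queue [Q, R, E, O, H, L, M, C]
Visit Q → queue [R, E, O, H, L, M, C]
Visit R; enqueue P → queue [E, O, H, L, M, C, P]
Visit E → queue [O, H, L, M, C, P]
Visit O; enqueue S → queue [H, L, M, C, P, S]
Visit H; enqueue J, D, K → queue [L, M, C, P, S, J, D, K]
Visit L → queue [M, C, P, S, J, D, K]
Visit M → queue [C, P, S, J, D, K]
Visit C → queue [P, S, J, D, K]
Visit P → queue [S, J, D, K]
Visit S → queue [J, D, K]
Visit J → queue [D, K]
Visit D → queue [K]
Visit K → queue []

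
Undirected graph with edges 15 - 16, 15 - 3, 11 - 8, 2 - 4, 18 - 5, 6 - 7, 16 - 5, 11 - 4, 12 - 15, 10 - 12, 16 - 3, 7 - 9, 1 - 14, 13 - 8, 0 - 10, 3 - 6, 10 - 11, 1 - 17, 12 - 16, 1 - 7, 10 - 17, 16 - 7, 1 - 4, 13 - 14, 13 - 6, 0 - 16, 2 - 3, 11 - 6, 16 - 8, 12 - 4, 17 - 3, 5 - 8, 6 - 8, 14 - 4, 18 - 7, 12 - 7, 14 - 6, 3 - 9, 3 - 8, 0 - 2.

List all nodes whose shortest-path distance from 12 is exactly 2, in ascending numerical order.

0, 1, 2, 3, 5, 6, 8, 9, 11, 14, 17, 18

Level 0: 12
Level 1: 4, 7, 10, 15, 16
Level 2: 0, 1, 2, 3, 5, 6, 8, 9, 11, 14, 17, 18
Level 3: 13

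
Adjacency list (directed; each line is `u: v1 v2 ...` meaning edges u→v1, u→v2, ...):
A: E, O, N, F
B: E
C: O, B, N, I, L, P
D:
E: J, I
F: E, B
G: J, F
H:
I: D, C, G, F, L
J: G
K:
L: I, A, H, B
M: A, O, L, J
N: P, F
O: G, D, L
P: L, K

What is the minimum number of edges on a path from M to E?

Level 0: M
Level 1: A, J, L, O
Level 2: B, D, E, F, G, H, I, N
Level 3: C, P
Level 4: K
E first appears at level 2.

2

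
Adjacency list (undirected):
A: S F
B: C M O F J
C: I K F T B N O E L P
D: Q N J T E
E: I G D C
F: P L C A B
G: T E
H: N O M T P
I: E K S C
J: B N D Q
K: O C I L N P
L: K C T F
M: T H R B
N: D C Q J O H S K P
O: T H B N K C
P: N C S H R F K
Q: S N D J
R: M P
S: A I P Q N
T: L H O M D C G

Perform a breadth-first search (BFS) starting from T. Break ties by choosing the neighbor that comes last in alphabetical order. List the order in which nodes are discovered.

Visit T; enqueue O, M, L, H, G, D, C → queue [O, M, L, H, G, D, C]
Visit O; enqueue N, K, B → queue [M, L, H, G, D, C, N, K, B]
Visit M; enqueue R → queue [L, H, G, D, C, N, K, B, R]
Visit L; enqueue F → queue [H, G, D, C, N, K, B, R, F]
Visit H; enqueue P → queue [G, D, C, N, K, B, R, F, P]
Visit G; enqueue E → queue [D, C, N, K, B, R, F, P, E]
Visit D; enqueue Q, J → queue [C, N, K, B, R, F, P, E, Q, J]
Visit C; enqueue I → queue [N, K, B, R, F, P, E, Q, J, I]
Visit N; enqueue S → queue [K, B, R, F, P, E, Q, J, I, S]
Visit K → queue [B, R, F, P, E, Q, J, I, S]
Visit B → queue [R, F, P, E, Q, J, I, S]
Visit R → queue [F, P, E, Q, J, I, S]
Visit F; enqueue A → queue [P, E, Q, J, I, S, A]
Visit P → queue [E, Q, J, I, S, A]
Visit E → queue [Q, J, I, S, A]
Visit Q → queue [J, I, S, A]
Visit J → queue [I, S, A]
Visit I → queue [S, A]
Visit S → queue [A]
Visit A → queue []

T -> O -> M -> L -> H -> G -> D -> C -> N -> K -> B -> R -> F -> P -> E -> Q -> J -> I -> S -> A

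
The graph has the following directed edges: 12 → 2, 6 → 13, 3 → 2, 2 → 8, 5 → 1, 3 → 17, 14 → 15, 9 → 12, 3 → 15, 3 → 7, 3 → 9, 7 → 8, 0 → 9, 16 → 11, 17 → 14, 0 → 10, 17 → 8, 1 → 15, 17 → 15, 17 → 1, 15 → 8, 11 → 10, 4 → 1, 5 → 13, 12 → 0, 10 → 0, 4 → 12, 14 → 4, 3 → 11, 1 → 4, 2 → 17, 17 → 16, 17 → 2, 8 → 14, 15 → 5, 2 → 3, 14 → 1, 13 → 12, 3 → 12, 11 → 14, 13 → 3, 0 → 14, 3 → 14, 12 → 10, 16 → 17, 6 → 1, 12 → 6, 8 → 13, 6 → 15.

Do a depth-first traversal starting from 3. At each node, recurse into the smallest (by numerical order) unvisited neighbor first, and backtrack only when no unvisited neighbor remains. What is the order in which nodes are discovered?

3 2 8 13 12 0 9 10 14 1 4 15 5 6 17 16 11 7

Visit 3
3 → 2
2 → 8
8 → 13
13 → 12
12 → 0
0 → 9
0 → 10
0 → 14
14 → 1
1 → 4
1 → 15
15 → 5
12 → 6
2 → 17
17 → 16
16 → 11
3 → 7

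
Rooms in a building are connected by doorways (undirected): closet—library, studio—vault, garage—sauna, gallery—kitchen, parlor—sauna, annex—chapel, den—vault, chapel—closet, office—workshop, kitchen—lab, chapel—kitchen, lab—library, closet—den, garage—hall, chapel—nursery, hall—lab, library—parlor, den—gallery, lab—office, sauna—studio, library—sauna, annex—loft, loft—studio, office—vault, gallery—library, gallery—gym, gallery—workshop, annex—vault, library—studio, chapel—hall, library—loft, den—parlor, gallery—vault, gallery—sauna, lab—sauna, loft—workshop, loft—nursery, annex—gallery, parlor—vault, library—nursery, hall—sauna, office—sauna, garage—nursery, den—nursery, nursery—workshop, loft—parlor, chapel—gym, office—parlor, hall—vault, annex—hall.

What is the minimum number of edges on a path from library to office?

2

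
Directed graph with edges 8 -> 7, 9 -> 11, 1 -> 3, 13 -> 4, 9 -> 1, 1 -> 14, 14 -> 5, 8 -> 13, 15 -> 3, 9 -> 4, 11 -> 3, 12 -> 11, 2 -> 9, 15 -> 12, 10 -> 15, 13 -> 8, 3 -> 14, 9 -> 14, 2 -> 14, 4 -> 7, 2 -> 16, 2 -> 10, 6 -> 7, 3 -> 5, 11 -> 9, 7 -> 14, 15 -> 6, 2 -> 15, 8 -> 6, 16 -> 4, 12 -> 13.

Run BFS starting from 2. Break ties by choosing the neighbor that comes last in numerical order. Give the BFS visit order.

2 → 16 → 15 → 14 → 10 → 9 → 4 → 12 → 6 → 3 → 5 → 11 → 1 → 7 → 13 → 8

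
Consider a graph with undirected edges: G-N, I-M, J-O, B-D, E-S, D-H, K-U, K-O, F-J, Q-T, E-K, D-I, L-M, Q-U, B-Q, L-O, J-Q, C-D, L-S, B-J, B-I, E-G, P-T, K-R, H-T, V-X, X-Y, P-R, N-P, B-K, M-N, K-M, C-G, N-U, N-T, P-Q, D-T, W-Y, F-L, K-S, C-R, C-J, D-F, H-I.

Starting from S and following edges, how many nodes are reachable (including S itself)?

20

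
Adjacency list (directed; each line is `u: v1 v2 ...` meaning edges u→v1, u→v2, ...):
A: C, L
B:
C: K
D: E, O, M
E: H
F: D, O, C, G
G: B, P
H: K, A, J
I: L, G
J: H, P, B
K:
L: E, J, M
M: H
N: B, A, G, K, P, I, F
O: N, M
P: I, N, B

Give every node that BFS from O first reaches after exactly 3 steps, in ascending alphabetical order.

Level 0: O
Level 1: M, N
Level 2: A, B, F, G, H, I, K, P
Level 3: C, D, J, L
Level 4: E

C, D, J, L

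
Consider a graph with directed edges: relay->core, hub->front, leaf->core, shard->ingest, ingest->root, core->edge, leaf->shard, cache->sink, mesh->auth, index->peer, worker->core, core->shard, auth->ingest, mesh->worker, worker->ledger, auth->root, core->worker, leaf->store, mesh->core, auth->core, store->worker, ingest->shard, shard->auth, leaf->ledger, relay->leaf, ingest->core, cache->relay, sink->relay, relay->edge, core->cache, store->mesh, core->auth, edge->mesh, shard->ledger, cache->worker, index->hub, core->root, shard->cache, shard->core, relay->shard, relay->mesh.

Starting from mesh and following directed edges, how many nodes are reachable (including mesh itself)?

14

BFS from mesh visits: mesh, auth, core, worker, ingest, root, cache, edge, shard, ledger, relay, sink, leaf, store
Reachable nodes: 14 of 18 total.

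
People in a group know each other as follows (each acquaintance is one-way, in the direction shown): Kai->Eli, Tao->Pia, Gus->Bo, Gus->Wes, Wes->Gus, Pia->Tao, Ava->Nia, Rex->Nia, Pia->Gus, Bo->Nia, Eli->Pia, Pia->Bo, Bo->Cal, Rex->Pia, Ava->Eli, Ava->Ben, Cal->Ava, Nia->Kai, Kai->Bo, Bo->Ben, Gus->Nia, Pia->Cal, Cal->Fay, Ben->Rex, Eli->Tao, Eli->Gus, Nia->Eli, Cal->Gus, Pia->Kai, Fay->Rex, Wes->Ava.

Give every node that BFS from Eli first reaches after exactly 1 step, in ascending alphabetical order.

Level 0: Eli
Level 1: Gus, Pia, Tao
Level 2: Bo, Cal, Kai, Nia, Wes
Level 3: Ava, Ben, Fay
Level 4: Rex

Gus, Pia, Tao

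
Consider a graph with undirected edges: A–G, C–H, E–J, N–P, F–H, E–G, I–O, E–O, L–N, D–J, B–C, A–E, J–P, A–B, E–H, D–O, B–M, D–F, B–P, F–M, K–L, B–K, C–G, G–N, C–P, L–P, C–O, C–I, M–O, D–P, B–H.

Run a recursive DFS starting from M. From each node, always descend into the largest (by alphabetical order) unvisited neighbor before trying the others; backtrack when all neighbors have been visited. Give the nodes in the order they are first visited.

Visit M
M → O
O → I
I → C
C → P
P → N
N → L
L → K
K → B
B → H
H → F
F → D
D → J
J → E
E → G
G → A

M O I C P N L K B H F D J E G A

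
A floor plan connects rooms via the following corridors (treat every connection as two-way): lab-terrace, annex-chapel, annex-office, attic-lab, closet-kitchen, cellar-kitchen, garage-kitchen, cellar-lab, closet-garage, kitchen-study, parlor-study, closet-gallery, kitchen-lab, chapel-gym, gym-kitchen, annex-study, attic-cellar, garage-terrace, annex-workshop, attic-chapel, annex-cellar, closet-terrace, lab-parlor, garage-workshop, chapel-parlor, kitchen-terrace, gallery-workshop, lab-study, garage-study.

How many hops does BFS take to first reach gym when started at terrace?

Level 0: terrace
Level 1: closet, garage, kitchen, lab
Level 2: attic, cellar, gallery, gym, parlor, study, workshop
Level 3: annex, chapel
Level 4: office
gym first appears at level 2.

2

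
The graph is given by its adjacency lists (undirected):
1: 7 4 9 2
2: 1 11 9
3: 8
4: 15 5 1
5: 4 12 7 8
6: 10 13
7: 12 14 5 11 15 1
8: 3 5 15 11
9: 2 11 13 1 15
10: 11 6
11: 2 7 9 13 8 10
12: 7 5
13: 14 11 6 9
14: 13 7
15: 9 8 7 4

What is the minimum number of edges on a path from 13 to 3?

Level 0: 13
Level 1: 6, 9, 11, 14
Level 2: 1, 2, 7, 8, 10, 15
Level 3: 3, 4, 5, 12
3 first appears at level 3.

3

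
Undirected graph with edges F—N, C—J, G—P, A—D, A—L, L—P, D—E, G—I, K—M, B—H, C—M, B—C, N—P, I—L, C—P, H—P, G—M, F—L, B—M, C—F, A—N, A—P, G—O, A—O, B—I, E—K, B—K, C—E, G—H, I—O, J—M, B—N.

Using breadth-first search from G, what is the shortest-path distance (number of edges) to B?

2

Level 0: G
Level 1: H, I, M, O, P
Level 2: A, B, C, J, K, L, N
Level 3: D, E, F
B first appears at level 2.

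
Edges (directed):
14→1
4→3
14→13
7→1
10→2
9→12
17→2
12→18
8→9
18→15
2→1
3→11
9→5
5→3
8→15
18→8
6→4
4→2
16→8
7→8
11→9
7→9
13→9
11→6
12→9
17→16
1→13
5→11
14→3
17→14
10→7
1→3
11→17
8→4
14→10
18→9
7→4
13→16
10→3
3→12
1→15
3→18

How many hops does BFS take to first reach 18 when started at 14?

Level 0: 14
Level 1: 1, 3, 10, 13
Level 2: 2, 7, 9, 11, 12, 15, 16, 18
Level 3: 4, 5, 6, 8, 17
18 first appears at level 2.

2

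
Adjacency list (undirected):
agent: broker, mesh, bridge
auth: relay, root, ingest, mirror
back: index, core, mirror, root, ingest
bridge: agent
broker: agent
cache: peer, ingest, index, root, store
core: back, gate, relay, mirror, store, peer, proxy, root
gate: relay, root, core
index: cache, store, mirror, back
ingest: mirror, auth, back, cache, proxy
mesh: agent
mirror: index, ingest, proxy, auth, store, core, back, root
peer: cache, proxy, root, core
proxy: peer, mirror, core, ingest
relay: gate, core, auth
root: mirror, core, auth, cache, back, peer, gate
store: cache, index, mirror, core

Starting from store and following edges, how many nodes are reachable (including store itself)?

13

BFS from store visits: store, cache, index, mirror, core, peer, ingest, root, back, proxy, auth, gate, relay
Reachable nodes: 13 of 17 total.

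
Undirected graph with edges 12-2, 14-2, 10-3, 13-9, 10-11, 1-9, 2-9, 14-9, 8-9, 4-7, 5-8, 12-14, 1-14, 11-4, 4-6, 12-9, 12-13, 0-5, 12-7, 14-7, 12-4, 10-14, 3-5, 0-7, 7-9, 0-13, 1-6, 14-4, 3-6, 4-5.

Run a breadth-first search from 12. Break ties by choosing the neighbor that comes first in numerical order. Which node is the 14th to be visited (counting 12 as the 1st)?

10

Visit 12; enqueue 2, 4, 7, 9, 13, 14 → queue [2, 4, 7, 9, 13, 14]
Visit 2 → queue [4, 7, 9, 13, 14]
Visit 4; enqueue 5, 6, 11 → queue [7, 9, 13, 14, 5, 6, 11]
Visit 7; enqueue 0 → queue [9, 13, 14, 5, 6, 11, 0]
Visit 9; enqueue 1, 8 → queue [13, 14, 5, 6, 11, 0, 1, 8]
Visit 13 → queue [14, 5, 6, 11, 0, 1, 8]
Visit 14; enqueue 10 → queue [5, 6, 11, 0, 1, 8, 10]
Visit 5; enqueue 3 → queue [6, 11, 0, 1, 8, 10, 3]
Visit 6 → queue [11, 0, 1, 8, 10, 3]
Visit 11 → queue [0, 1, 8, 10, 3]
Visit 0 → queue [1, 8, 10, 3]
Visit 1 → queue [8, 10, 3]
Visit 8 → queue [10, 3]
Visit 10 → queue [3]
Visit 3 → queue []

Visit order: 12, 2, 4, 7, 9, 13, 14, 5, 6, 11, 0, 1, 8, 10, 3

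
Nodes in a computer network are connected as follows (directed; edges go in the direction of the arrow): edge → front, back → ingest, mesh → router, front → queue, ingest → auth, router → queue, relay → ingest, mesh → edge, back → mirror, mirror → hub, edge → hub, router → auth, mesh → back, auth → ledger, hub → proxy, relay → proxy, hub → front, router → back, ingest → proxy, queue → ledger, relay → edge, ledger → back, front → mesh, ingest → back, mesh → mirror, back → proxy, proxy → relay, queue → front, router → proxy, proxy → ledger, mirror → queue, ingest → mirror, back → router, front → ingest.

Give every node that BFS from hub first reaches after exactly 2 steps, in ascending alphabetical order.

Level 0: hub
Level 1: front, proxy
Level 2: ingest, ledger, mesh, queue, relay
Level 3: auth, back, edge, mirror, router

ingest, ledger, mesh, queue, relay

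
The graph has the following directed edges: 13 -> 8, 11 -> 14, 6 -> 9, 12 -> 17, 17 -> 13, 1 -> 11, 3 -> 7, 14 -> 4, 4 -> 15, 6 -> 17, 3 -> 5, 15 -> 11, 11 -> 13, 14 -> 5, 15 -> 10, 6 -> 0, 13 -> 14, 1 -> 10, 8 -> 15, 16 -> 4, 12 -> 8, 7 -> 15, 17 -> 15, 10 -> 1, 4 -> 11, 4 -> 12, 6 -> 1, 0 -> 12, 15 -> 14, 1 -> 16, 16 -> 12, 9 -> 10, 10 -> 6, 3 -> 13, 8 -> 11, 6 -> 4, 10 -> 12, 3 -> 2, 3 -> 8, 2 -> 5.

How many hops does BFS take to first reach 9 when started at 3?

5

Level 0: 3
Level 1: 2, 5, 7, 8, 13
Level 2: 11, 14, 15
Level 3: 4, 10
Level 4: 1, 6, 12
Level 5: 0, 9, 16, 17
9 first appears at level 5.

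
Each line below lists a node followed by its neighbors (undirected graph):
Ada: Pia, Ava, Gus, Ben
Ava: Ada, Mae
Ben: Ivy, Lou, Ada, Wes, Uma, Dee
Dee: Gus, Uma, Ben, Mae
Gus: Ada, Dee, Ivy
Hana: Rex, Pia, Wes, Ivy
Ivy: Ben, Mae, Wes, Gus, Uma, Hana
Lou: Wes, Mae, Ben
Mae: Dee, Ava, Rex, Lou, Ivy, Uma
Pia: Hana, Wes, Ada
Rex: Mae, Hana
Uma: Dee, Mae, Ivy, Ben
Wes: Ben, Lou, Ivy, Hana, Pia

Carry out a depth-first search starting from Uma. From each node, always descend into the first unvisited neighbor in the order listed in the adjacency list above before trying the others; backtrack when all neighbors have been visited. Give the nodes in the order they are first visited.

Visit Uma
Uma → Dee
Dee → Gus
Gus → Ada
Ada → Pia
Pia → Hana
Hana → Rex
Rex → Mae
Mae → Ava
Mae → Lou
Lou → Wes
Wes → Ben
Ben → Ivy

Uma Dee Gus Ada Pia Hana Rex Mae Ava Lou Wes Ben Ivy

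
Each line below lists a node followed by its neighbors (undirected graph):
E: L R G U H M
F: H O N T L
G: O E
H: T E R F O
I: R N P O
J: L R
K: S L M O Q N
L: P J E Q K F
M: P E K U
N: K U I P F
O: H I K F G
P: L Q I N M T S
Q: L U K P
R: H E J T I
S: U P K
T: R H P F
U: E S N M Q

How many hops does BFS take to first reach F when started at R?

2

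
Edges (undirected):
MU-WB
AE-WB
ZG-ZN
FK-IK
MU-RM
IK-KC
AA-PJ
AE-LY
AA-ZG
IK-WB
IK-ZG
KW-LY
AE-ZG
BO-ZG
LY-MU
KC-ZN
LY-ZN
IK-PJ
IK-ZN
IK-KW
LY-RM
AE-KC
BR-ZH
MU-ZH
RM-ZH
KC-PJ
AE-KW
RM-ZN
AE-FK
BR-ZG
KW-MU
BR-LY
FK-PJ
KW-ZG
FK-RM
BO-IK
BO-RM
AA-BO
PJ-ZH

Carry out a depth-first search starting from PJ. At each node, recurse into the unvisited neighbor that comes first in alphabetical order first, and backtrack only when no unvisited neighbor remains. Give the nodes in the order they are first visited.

PJ AA BO IK FK AE KC ZN LY BR ZG KW MU RM ZH WB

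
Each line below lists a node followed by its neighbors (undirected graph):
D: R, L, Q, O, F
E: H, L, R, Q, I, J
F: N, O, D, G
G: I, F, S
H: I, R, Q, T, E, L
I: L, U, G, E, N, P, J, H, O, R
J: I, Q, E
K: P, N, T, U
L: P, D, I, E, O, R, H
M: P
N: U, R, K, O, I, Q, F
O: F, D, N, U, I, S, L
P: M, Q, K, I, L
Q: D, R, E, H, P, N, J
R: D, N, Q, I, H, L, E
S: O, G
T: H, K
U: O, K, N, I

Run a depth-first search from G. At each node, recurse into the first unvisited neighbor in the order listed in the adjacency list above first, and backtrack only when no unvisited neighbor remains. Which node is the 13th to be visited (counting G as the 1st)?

S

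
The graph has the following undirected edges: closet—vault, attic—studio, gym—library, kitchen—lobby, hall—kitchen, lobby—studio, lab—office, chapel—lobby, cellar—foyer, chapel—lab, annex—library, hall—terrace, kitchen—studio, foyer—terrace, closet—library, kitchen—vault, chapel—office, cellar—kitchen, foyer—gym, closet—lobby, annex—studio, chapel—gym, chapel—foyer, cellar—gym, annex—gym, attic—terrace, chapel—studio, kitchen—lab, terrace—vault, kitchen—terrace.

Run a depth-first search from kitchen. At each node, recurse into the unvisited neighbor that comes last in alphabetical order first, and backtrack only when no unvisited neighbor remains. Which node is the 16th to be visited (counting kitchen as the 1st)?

cellar

Visit kitchen
kitchen → vault
vault → terrace
terrace → hall
terrace → foyer
foyer → gym
gym → library
library → closet
closet → lobby
lobby → studio
studio → chapel
chapel → office
office → lab
studio → attic
studio → annex
gym → cellar

Visit order: kitchen, vault, terrace, hall, foyer, gym, library, closet, lobby, studio, chapel, office, lab, attic, annex, cellar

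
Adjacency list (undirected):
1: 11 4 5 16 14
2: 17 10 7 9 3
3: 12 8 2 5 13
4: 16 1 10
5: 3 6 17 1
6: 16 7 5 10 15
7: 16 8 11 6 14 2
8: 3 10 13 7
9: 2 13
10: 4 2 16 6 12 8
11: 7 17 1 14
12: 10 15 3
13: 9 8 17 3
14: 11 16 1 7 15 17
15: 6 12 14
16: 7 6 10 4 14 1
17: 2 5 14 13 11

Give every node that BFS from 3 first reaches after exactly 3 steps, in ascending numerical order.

Level 0: 3
Level 1: 2, 5, 8, 12, 13
Level 2: 1, 6, 7, 9, 10, 15, 17
Level 3: 4, 11, 14, 16

4, 11, 14, 16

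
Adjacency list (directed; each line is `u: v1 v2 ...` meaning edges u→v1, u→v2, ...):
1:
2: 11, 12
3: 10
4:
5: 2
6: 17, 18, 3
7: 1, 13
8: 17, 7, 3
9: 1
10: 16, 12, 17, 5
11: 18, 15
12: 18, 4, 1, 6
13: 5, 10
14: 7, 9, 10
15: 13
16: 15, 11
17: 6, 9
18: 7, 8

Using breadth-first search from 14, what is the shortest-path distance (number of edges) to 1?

2

Level 0: 14
Level 1: 7, 9, 10
Level 2: 1, 5, 12, 13, 16, 17
Level 3: 2, 4, 6, 11, 15, 18
Level 4: 3, 8
1 first appears at level 2.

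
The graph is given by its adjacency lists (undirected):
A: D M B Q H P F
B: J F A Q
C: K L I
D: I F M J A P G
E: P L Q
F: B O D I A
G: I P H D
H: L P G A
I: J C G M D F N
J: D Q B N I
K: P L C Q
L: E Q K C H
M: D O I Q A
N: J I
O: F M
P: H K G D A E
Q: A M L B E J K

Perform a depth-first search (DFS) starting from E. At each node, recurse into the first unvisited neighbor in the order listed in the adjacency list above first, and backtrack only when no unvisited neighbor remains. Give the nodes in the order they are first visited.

E P H L Q A D I J B F O M N C K G

Visit E
E → P
P → H
H → L
L → Q
Q → A
A → D
D → I
I → J
J → B
B → F
F → O
O → M
J → N
I → C
C → K
I → G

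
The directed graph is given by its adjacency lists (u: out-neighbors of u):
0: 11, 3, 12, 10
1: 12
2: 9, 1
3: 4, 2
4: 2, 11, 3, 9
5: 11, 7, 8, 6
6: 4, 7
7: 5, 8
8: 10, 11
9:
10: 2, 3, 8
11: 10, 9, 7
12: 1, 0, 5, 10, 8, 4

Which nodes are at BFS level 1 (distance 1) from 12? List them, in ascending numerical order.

Level 0: 12
Level 1: 0, 1, 4, 5, 8, 10
Level 2: 2, 3, 6, 7, 9, 11

0, 1, 4, 5, 8, 10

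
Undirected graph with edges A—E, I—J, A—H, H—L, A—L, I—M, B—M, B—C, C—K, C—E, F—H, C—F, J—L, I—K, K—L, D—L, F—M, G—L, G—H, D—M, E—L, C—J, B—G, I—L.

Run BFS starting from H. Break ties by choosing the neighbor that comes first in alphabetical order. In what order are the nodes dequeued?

Visit H; enqueue A, F, G, L → queue [A, F, G, L]
Visit A; enqueue E → queue [F, G, L, E]
Visit F; enqueue C, M → queue [G, L, E, C, M]
Visit G; enqueue B → queue [L, E, C, M, B]
Visit L; enqueue D, I, J, K → queue [E, C, M, B, D, I, J, K]
Visit E → queue [C, M, B, D, I, J, K]
Visit C → queue [M, B, D, I, J, K]
Visit M → queue [B, D, I, J, K]
Visit B → queue [D, I, J, K]
Visit D → queue [I, J, K]
Visit I → queue [J, K]
Visit J → queue [K]
Visit K → queue []

H, A, F, G, L, E, C, M, B, D, I, J, K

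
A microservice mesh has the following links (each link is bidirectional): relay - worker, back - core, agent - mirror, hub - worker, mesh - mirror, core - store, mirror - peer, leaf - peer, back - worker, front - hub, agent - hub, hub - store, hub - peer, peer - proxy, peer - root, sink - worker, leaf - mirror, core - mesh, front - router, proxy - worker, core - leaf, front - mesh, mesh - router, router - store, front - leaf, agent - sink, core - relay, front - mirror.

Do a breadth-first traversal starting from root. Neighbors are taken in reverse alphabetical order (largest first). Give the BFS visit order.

root, peer, proxy, mirror, leaf, hub, worker, mesh, front, agent, core, store, sink, relay, back, router

Visit root; enqueue peer → queue [peer]
Visit peer; enqueue proxy, mirror, leaf, hub → queue [proxy, mirror, leaf, hub]
Visit proxy; enqueue worker → queue [mirror, leaf, hub, worker]
Visit mirror; enqueue mesh, front, agent → queue [leaf, hub, worker, mesh, front, agent]
Visit leaf; enqueue core → queue [hub, worker, mesh, front, agent, core]
Visit hub; enqueue store → queue [worker, mesh, front, agent, core, store]
Visit worker; enqueue sink, relay, back → queue [mesh, front, agent, core, store, sink, relay, back]
Visit mesh; enqueue router → queue [front, agent, core, store, sink, relay, back, router]
Visit front → queue [agent, core, store, sink, relay, back, router]
Visit agent → queue [core, store, sink, relay, back, router]
Visit core → queue [store, sink, relay, back, router]
Visit store → queue [sink, relay, back, router]
Visit sink → queue [relay, back, router]
Visit relay → queue [back, router]
Visit back → queue [router]
Visit router → queue []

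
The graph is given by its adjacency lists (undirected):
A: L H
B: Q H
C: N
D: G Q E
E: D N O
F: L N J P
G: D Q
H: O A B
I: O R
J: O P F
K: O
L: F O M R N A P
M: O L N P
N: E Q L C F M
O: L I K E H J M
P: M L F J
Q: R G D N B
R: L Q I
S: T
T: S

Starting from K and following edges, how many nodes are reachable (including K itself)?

BFS from K visits: K, O, L, I, E, H, J, M, F, R, N, A, P, D, B, Q, C, G
Reachable nodes: 18 of 20 total.

18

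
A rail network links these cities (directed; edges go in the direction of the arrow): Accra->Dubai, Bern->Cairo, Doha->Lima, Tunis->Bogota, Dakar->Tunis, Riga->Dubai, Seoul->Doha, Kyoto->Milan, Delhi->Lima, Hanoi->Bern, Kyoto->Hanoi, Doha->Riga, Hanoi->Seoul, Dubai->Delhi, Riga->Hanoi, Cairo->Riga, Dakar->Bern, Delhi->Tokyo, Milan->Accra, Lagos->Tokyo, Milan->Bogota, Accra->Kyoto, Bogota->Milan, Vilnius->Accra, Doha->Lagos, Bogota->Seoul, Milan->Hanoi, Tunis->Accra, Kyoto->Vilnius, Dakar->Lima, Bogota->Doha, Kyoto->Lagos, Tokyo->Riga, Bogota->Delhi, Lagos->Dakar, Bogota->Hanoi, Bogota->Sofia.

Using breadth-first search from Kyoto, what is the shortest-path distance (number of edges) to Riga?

3

Level 0: Kyoto
Level 1: Hanoi, Lagos, Milan, Vilnius
Level 2: Accra, Bern, Bogota, Dakar, Seoul, Tokyo
Level 3: Cairo, Delhi, Doha, Dubai, Lima, Riga, Sofia, Tunis
Riga first appears at level 3.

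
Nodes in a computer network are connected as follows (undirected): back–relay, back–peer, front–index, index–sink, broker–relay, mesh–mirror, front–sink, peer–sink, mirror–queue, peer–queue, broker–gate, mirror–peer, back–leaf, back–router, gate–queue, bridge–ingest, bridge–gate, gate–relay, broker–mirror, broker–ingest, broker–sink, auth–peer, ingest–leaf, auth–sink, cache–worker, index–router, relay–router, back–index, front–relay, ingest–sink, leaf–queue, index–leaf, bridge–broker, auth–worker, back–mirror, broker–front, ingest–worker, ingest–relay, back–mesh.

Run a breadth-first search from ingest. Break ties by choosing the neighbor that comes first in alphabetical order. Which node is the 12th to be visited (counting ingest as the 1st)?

index

Visit ingest; enqueue bridge, broker, leaf, relay, sink, worker → queue [bridge, broker, leaf, relay, sink, worker]
Visit bridge; enqueue gate → queue [broker, leaf, relay, sink, worker, gate]
Visit broker; enqueue front, mirror → queue [leaf, relay, sink, worker, gate, front, mirror]
Visit leaf; enqueue back, index, queue → queue [relay, sink, worker, gate, front, mirror, back, index, queue]
Visit relay; enqueue router → queue [sink, worker, gate, front, mirror, back, index, queue, router]
Visit sink; enqueue auth, peer → queue [worker, gate, front, mirror, back, index, queue, router, auth, peer]
Visit worker; enqueue cache → queue [gate, front, mirror, back, index, queue, router, auth, peer, cache]
Visit gate → queue [front, mirror, back, index, queue, router, auth, peer, cache]
Visit front → queue [mirror, back, index, queue, router, auth, peer, cache]
Visit mirror; enqueue mesh → queue [back, index, queue, router, auth, peer, cache, mesh]
Visit back → queue [index, queue, router, auth, peer, cache, mesh]
Visit index → queue [queue, router, auth, peer, cache, mesh]
Visit queue → queue [router, auth, peer, cache, mesh]
Visit router → queue [auth, peer, cache, mesh]
Visit auth → queue [peer, cache, mesh]
Visit peer → queue [cache, mesh]
Visit cache → queue [mesh]
Visit mesh → queue []

Visit order: ingest, bridge, broker, leaf, relay, sink, worker, gate, front, mirror, back, index, queue, router, auth, peer, cache, mesh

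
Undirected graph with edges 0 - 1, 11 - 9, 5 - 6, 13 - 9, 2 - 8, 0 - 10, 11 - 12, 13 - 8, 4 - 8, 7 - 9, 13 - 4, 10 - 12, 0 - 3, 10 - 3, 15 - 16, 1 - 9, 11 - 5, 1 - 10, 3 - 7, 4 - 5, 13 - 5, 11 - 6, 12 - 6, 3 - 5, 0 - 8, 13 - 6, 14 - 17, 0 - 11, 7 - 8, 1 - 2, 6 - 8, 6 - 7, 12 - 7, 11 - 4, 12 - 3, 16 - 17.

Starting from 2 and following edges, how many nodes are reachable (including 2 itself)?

14

BFS from 2 visits: 2, 8, 1, 13, 7, 6, 4, 0, 10, 9, 5, 12, 3, 11
Reachable nodes: 14 of 18 total.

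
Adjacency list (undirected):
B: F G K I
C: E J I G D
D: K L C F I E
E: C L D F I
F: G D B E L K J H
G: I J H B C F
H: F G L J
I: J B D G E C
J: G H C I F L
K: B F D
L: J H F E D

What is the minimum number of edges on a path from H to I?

2

Level 0: H
Level 1: F, G, J, L
Level 2: B, C, D, E, I, K
I first appears at level 2.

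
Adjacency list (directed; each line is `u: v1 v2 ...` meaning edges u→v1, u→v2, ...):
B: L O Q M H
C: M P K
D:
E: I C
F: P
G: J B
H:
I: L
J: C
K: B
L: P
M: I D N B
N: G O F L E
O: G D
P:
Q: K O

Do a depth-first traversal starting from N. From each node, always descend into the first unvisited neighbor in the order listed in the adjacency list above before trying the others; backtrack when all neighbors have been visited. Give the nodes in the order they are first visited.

N, G, J, C, M, I, L, P, D, B, O, Q, K, H, F, E

Visit N
N → G
G → J
J → C
C → M
M → I
I → L
L → P
M → D
M → B
B → O
B → Q
Q → K
B → H
N → F
N → E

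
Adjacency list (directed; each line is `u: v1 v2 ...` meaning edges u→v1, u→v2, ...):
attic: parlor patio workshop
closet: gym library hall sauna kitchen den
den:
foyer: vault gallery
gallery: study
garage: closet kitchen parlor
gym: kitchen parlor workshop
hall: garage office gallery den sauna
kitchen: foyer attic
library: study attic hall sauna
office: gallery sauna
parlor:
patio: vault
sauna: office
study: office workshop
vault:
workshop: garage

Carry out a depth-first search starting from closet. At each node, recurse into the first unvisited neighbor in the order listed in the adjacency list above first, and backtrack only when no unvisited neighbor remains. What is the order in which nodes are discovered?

closet gym kitchen foyer vault gallery study office sauna workshop garage parlor attic patio library hall den

Visit closet
closet → gym
gym → kitchen
kitchen → foyer
foyer → vault
foyer → gallery
gallery → study
study → office
office → sauna
study → workshop
workshop → garage
garage → parlor
kitchen → attic
attic → patio
closet → library
library → hall
hall → den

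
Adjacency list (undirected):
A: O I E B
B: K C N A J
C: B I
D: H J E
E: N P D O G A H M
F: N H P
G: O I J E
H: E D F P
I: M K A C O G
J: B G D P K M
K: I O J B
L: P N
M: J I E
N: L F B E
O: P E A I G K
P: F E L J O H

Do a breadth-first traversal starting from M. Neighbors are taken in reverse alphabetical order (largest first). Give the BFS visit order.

Visit M; enqueue J, I, E → queue [J, I, E]
Visit J; enqueue P, K, G, D, B → queue [I, E, P, K, G, D, B]
Visit I; enqueue O, C, A → queue [E, P, K, G, D, B, O, C, A]
Visit E; enqueue N, H → queue [P, K, G, D, B, O, C, A, N, H]
Visit P; enqueue L, F → queue [K, G, D, B, O, C, A, N, H, L, F]
Visit K → queue [G, D, B, O, C, A, N, H, L, F]
Visit G → queue [D, B, O, C, A, N, H, L, F]
Visit D → queue [B, O, C, A, N, H, L, F]
Visit B → queue [O, C, A, N, H, L, F]
Visit O → queue [C, A, N, H, L, F]
Visit C → queue [A, N, H, L, F]
Visit A → queue [N, H, L, F]
Visit N → queue [H, L, F]
Visit H → queue [L, F]
Visit L → queue [F]
Visit F → queue []

M → J → I → E → P → K → G → D → B → O → C → A → N → H → L → F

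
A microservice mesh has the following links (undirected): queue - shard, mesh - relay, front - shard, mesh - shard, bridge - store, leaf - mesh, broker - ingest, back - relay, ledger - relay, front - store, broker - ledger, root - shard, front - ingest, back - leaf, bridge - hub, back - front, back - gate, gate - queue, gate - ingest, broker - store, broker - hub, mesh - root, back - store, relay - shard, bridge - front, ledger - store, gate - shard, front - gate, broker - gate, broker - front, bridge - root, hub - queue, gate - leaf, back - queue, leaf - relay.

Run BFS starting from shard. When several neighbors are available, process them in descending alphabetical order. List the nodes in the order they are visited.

shard, root, relay, queue, mesh, gate, front, bridge, ledger, leaf, back, hub, ingest, broker, store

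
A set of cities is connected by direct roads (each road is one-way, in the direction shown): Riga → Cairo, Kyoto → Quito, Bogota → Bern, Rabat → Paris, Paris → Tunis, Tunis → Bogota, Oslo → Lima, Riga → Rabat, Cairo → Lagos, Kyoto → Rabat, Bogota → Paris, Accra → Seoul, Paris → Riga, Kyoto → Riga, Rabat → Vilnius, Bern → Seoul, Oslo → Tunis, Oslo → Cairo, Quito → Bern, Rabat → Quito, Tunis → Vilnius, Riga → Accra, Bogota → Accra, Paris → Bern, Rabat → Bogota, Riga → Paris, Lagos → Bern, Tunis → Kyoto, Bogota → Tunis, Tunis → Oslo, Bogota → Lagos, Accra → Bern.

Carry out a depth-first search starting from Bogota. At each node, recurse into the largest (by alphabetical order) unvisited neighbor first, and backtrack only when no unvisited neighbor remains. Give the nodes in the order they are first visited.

Visit Bogota
Bogota → Tunis
Tunis → Vilnius
Tunis → Oslo
Oslo → Lima
Oslo → Cairo
Cairo → Lagos
Lagos → Bern
Bern → Seoul
Tunis → Kyoto
Kyoto → Riga
Riga → Rabat
Rabat → Quito
Rabat → Paris
Riga → Accra

Bogota, Tunis, Vilnius, Oslo, Lima, Cairo, Lagos, Bern, Seoul, Kyoto, Riga, Rabat, Quito, Paris, Accra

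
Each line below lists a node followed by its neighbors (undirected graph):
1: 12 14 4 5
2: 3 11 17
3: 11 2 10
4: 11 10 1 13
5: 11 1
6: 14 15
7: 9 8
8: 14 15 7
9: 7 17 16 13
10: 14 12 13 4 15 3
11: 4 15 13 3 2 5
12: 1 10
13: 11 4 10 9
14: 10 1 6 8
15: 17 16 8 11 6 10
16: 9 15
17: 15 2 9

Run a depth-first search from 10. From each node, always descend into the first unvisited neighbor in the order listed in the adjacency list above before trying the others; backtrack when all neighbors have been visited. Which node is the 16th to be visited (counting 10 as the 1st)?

6

Visit 10
10 → 14
14 → 1
1 → 12
1 → 4
4 → 11
11 → 15
15 → 17
17 → 2
2 → 3
17 → 9
9 → 7
7 → 8
9 → 16
9 → 13
15 → 6
11 → 5

Visit order: 10, 14, 1, 12, 4, 11, 15, 17, 2, 3, 9, 7, 8, 16, 13, 6, 5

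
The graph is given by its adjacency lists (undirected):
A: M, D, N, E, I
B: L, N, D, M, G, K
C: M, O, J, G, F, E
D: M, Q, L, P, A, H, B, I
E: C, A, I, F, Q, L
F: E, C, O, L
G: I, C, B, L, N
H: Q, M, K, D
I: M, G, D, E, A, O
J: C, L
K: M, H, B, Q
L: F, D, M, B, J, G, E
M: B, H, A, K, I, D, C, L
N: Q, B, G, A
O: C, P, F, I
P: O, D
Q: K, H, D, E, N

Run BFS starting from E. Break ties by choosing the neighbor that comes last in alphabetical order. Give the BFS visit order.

Visit E; enqueue Q, L, I, F, C, A → queue [Q, L, I, F, C, A]
Visit Q; enqueue N, K, H, D → queue [L, I, F, C, A, N, K, H, D]
Visit L; enqueue M, J, G, B → queue [I, F, C, A, N, K, H, D, M, J, G, B]
Visit I; enqueue O → queue [F, C, A, N, K, H, D, M, J, G, B, O]
Visit F → queue [C, A, N, K, H, D, M, J, G, B, O]
Visit C → queue [A, N, K, H, D, M, J, G, B, O]
Visit A → queue [N, K, H, D, M, J, G, B, O]
Visit N → queue [K, H, D, M, J, G, B, O]
Visit K → queue [H, D, M, J, G, B, O]
Visit H → queue [D, M, J, G, B, O]
Visit D; enqueue P → queue [M, J, G, B, O, P]
Visit M → queue [J, G, B, O, P]
Visit J → queue [G, B, O, P]
Visit G → queue [B, O, P]
Visit B → queue [O, P]
Visit O → queue [P]
Visit P → queue []

E → Q → L → I → F → C → A → N → K → H → D → M → J → G → B → O → P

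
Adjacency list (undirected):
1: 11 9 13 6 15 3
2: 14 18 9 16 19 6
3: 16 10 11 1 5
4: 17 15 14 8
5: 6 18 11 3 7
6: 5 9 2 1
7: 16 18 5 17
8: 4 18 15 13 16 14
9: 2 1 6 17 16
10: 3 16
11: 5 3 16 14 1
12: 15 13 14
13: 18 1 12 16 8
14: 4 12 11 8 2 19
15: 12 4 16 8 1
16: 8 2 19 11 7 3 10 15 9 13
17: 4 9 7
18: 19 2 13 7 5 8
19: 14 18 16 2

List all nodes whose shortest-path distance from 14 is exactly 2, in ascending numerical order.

Level 0: 14
Level 1: 2, 4, 8, 11, 12, 19
Level 2: 1, 3, 5, 6, 9, 13, 15, 16, 17, 18
Level 3: 7, 10

1, 3, 5, 6, 9, 13, 15, 16, 17, 18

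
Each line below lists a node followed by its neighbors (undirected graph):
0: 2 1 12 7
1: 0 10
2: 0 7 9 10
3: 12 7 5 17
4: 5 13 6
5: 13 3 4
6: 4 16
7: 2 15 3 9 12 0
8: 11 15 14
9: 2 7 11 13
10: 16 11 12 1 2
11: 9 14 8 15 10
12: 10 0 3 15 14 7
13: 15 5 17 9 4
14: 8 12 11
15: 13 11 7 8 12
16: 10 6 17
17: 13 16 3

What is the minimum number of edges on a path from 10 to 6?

Level 0: 10
Level 1: 1, 2, 11, 12, 16
Level 2: 0, 3, 6, 7, 8, 9, 14, 15, 17
Level 3: 4, 5, 13
6 first appears at level 2.

2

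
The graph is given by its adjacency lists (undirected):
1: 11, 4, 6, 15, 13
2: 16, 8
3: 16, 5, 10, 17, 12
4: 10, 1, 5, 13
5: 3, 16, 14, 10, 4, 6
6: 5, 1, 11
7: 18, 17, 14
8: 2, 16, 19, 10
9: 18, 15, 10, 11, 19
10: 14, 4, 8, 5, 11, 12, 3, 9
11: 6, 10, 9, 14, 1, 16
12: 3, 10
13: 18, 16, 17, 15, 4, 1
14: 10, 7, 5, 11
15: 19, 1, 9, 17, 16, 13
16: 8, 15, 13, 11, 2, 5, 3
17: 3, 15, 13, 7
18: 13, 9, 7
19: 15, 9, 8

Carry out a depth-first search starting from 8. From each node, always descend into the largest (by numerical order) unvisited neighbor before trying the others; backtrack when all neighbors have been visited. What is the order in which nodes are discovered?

8, 19, 15, 17, 13, 18, 9, 11, 16, 5, 14, 10, 12, 3, 4, 1, 6, 7, 2

Visit 8
8 → 19
19 → 15
15 → 17
17 → 13
13 → 18
18 → 9
9 → 11
11 → 16
16 → 5
5 → 14
14 → 10
10 → 12
12 → 3
10 → 4
4 → 1
1 → 6
14 → 7
16 → 2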